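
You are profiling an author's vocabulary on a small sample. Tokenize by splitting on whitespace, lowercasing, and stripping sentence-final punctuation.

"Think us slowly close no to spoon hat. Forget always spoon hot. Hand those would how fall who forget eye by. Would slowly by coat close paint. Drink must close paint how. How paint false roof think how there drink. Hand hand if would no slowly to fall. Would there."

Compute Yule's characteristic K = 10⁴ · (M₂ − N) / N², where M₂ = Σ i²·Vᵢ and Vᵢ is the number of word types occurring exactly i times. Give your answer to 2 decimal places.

Frequencies: would:4, how:4, slowly:3, close:3, hand:3, paint:3, think:2, no:2, to:2, spoon:2, forget:2, fall:2, by:2, drink:2, there:2, us:1, hat:1, always:1, hot:1, those:1, … (7 more, each freq 1)
N = 50. Frequency spectrum: V_1=12, V_2=9, V_3=4, V_4=2
M₂ = 1²·12 + 2²·9 + 3²·4 + 4²·2 = 116
K = 10000 × (116 − 50) / 50² = 264.00

264.00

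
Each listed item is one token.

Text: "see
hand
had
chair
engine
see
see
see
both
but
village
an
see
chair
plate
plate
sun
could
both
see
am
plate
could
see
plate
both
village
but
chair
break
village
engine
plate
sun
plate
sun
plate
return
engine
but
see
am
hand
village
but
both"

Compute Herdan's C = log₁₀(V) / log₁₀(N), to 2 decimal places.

0.71

N = 46, V = 15.
log₁₀(V) = 1.176091, log₁₀(N) = 1.662758
C = 1.176091 / 1.662758 = 0.71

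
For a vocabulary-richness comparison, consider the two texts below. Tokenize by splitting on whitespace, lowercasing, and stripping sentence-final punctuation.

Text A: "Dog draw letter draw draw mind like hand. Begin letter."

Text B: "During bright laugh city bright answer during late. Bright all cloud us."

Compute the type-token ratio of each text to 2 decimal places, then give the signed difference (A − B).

-0.05

TTR(A) = 7/10 = 0.70
TTR(B) = 9/12 = 0.75
Difference = 0.70 − 0.75 = -0.05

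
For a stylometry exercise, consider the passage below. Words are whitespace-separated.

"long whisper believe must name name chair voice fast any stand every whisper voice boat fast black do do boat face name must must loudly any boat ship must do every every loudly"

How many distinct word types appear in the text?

17

Distinct types: {any, believe, black, boat, chair, do, every, face, fast, long, loudly, must, name, ship, stand, voice, whisper}
V = 17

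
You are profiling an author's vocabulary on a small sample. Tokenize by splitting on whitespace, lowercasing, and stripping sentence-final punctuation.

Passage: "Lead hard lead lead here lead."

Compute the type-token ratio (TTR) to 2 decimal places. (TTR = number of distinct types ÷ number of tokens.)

N = 6 tokens, V = 3 types.
TTR = V / N = 3 / 6 = 0.50

0.50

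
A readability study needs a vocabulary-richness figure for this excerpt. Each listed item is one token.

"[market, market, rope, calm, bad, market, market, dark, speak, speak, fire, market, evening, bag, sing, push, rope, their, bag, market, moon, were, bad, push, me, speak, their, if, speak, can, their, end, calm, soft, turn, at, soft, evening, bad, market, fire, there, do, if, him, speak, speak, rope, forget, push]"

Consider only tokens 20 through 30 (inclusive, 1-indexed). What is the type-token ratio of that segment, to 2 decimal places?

Segment tokens 20–30: market, moon, were, bad, push, me, speak, their, if, speak, can
Segment N = 11, segment V = 10.
TTR = 10 / 11 = 0.91

0.91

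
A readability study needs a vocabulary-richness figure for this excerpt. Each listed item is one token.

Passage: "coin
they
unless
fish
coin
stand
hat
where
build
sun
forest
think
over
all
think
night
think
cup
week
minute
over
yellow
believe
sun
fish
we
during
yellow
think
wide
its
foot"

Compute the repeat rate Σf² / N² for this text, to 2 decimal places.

Frequencies: think:4, coin:2, fish:2, sun:2, over:2, yellow:2, they:1, unless:1, stand:1, hat:1, where:1, build:1, forest:1, all:1, night:1, cup:1, week:1, minute:1, believe:1, we:1, … (4 more, each freq 1)
Σf² = 54; N² = 1024
Repeat rate = 54 / 1024 = 0.05

0.05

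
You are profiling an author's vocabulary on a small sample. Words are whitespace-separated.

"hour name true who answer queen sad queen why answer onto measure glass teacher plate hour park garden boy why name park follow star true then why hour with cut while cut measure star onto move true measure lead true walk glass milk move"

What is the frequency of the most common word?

4

Frequencies: true:4, hour:3, why:3, measure:3, name:2, answer:2, queen:2, onto:2, glass:2, park:2, star:2, cut:2, move:2, who:1, sad:1, teacher:1, plate:1, garden:1, boy:1, follow:1, … (6 more, each freq 1)
Most common: 'true' with frequency 4.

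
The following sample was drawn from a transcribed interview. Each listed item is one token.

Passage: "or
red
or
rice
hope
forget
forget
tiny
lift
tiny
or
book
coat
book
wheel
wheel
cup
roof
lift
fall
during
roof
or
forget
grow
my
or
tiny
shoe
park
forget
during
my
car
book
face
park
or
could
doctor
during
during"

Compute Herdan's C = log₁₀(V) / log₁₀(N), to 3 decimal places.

0.827

N = 42, V = 22.
log₁₀(V) = 1.342423, log₁₀(N) = 1.623249
C = 1.342423 / 1.623249 = 0.827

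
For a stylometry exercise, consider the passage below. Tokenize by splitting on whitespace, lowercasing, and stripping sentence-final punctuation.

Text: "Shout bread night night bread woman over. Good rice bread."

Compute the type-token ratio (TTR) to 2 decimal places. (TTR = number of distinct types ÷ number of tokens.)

0.70

N = 10 tokens, V = 7 types.
TTR = V / N = 7 / 10 = 0.70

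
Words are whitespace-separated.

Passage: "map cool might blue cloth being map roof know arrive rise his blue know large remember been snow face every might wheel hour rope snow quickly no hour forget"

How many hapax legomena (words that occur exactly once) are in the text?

17

Frequencies: map:2, might:2, blue:2, know:2, snow:2, hour:2, cool:1, cloth:1, being:1, roof:1, arrive:1, rise:1, his:1, large:1, remember:1, been:1, face:1, every:1, wheel:1, rope:1, … (3 more, each freq 1)
Hapax (freq=1): arrive, been, being, cloth, cool, every, face, forget, his, large, no, quickly, remember, rise, roof, rope, wheel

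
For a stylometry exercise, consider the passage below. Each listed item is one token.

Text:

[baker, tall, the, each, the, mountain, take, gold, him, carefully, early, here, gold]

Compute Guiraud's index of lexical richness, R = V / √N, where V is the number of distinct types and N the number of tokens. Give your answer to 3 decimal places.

N = 13, V = 11.
√N = 3.605551
R = 11 / 3.605551 = 3.051

3.051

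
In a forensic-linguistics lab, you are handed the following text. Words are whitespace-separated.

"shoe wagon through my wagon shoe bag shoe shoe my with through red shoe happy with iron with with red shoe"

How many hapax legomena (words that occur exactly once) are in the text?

Frequencies: shoe:6, with:4, wagon:2, through:2, my:2, red:2, bag:1, happy:1, iron:1
Hapax (freq=1): bag, happy, iron

3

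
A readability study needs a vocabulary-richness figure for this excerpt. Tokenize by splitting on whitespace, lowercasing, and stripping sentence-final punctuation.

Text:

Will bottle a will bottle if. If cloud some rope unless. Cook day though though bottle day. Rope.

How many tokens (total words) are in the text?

Tokens: will, bottle, a, will, bottle, if, if, cloud, some, rope, unless, cook, day, though, though, bottle, day, rope
N = 18

18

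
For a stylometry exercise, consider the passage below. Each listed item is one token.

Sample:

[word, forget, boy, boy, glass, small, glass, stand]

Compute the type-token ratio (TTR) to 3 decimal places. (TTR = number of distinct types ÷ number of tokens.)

N = 8 tokens, V = 6 types.
TTR = V / N = 6 / 8 = 0.750

0.750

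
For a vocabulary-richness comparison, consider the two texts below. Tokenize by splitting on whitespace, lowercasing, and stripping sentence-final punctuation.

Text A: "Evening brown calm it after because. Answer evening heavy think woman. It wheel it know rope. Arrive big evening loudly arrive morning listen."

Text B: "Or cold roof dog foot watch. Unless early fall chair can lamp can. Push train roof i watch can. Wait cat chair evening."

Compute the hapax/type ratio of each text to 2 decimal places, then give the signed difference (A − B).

0.05

A: hapax=15, V=18, ratio=0.83
B: hapax=14, V=18, ratio=0.78
Difference = 0.83 − 0.78 = 0.05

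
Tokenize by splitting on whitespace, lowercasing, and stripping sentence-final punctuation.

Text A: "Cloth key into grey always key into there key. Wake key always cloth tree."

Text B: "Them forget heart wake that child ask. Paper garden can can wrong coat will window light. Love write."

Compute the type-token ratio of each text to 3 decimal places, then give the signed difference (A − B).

TTR(A) = 8/14 = 0.571
TTR(B) = 17/18 = 0.944
Difference = 0.571 − 0.944 = -0.373

-0.373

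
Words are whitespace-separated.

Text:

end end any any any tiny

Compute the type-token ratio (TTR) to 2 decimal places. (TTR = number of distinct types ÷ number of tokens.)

N = 6 tokens, V = 3 types.
TTR = V / N = 3 / 6 = 0.50

0.50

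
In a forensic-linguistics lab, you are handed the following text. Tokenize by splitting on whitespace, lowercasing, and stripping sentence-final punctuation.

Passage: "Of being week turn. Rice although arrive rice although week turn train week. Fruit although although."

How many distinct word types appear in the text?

Distinct types: {although, arrive, being, fruit, of, rice, train, turn, week}
V = 9

9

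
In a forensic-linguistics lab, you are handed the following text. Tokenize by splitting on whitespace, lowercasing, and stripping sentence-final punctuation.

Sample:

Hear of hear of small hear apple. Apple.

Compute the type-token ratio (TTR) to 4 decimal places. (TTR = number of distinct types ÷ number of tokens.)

0.5000

N = 8 tokens, V = 4 types.
TTR = V / N = 4 / 8 = 0.5000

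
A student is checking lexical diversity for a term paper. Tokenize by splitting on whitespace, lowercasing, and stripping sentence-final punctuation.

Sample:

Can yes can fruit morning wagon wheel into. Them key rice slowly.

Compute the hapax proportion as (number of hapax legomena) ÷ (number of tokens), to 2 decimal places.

Frequencies: can:2, yes:1, fruit:1, morning:1, wagon:1, wheel:1, into:1, them:1, key:1, rice:1, slowly:1
Hapax count = 10; token count = 12.
Ratio = 10 / 12 = 0.83

0.83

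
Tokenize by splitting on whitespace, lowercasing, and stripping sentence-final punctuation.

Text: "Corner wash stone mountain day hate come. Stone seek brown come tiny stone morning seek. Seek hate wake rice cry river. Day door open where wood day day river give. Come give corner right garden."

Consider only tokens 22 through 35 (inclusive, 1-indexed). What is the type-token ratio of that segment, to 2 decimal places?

Segment tokens 22–35: day, door, open, where, wood, day, day, river, give, come, give, corner, right, garden
Segment N = 14, segment V = 11.
TTR = 11 / 14 = 0.79

0.79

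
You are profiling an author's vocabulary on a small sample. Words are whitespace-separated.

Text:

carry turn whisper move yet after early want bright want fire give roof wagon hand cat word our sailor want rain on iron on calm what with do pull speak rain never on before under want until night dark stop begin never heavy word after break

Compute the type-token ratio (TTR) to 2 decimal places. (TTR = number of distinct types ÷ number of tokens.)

N = 46 tokens, V = 37 types.
TTR = V / N = 37 / 46 = 0.80

0.80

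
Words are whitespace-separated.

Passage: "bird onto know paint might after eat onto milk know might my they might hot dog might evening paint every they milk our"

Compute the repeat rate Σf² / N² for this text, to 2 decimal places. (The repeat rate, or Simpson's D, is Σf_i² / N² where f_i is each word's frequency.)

Frequencies: might:4, onto:2, know:2, paint:2, milk:2, they:2, bird:1, after:1, eat:1, my:1, hot:1, dog:1, evening:1, every:1, our:1
Σf² = 45; N² = 529
Repeat rate = 45 / 529 = 0.09

0.09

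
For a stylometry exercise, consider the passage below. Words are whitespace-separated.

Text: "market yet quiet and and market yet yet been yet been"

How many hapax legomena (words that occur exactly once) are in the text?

Frequencies: yet:4, market:2, and:2, been:2, quiet:1
Hapax (freq=1): quiet

1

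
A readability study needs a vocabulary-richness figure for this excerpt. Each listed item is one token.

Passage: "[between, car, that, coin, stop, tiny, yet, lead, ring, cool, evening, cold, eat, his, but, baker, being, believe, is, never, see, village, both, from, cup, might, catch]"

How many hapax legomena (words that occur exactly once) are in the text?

27

Frequencies: between:1, car:1, that:1, coin:1, stop:1, tiny:1, yet:1, lead:1, ring:1, cool:1, evening:1, cold:1, eat:1, his:1, but:1, baker:1, being:1, believe:1, is:1, never:1, … (7 more, each freq 1)
Hapax (freq=1): baker, being, believe, between, both, but, car, catch, coin, cold, cool, cup, eat, evening, from, his, is, lead, might, never, ring, see, stop, that, tiny, village, yet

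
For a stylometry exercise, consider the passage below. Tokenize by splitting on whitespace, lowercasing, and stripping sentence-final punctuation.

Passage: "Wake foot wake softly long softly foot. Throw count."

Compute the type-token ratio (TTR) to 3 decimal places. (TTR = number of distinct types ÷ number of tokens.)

N = 9 tokens, V = 6 types.
TTR = V / N = 6 / 9 = 0.667

0.667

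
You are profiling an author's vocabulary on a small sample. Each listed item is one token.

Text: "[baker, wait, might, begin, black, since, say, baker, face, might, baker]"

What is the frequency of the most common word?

Frequencies: baker:3, might:2, wait:1, begin:1, black:1, since:1, say:1, face:1
Most common: 'baker' with frequency 3.

3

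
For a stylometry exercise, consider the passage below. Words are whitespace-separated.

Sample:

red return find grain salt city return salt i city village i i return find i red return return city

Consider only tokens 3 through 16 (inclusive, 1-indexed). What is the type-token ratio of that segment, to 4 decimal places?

Segment tokens 3–16: find, grain, salt, city, return, salt, i, city, village, i, i, return, find, i
Segment N = 14, segment V = 7.
TTR = 7 / 14 = 0.5000

0.5000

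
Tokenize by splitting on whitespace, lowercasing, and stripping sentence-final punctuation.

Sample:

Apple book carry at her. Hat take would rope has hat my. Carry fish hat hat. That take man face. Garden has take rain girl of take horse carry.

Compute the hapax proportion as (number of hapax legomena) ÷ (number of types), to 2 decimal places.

Frequencies: hat:4, take:4, carry:3, has:2, apple:1, book:1, at:1, her:1, would:1, rope:1, my:1, fish:1, that:1, man:1, face:1, garden:1, rain:1, girl:1, of:1, horse:1
Hapax count = 16; type count = 20.
Ratio = 16 / 20 = 0.80

0.80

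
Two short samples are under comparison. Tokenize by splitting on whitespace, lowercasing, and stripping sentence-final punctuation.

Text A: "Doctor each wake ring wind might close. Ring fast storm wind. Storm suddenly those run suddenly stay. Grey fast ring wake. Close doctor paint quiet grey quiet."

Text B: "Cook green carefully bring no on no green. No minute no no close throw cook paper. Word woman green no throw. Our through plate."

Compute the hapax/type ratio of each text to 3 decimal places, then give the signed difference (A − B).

-0.358

A: hapax=6, V=16, ratio=0.375
B: hapax=11, V=15, ratio=0.733
Difference = 0.375 − 0.733 = -0.358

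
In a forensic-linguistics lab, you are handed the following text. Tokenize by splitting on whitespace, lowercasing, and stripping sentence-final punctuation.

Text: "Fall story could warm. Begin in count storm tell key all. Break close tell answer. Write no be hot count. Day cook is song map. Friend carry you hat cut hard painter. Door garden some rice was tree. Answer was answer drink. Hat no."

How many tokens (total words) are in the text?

Tokens: fall, story, could, warm, begin, in, count, storm, tell, key, all, break, close, tell, answer, write, no, be, hot, count, day, cook, is, song, map, friend, carry, you, hat, cut, hard, painter, door, garden, some, rice, was, tree, answer, was, answer, drink, hat, no
N = 44

44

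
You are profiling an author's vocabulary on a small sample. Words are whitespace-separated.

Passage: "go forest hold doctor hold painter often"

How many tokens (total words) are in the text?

Tokens: go, forest, hold, doctor, hold, painter, often
N = 7

7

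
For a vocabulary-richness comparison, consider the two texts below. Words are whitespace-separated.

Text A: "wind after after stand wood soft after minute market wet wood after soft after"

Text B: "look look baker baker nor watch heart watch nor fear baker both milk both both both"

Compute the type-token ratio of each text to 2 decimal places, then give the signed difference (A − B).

0.07

TTR(A) = 8/14 = 0.57
TTR(B) = 8/16 = 0.50
Difference = 0.57 − 0.50 = 0.07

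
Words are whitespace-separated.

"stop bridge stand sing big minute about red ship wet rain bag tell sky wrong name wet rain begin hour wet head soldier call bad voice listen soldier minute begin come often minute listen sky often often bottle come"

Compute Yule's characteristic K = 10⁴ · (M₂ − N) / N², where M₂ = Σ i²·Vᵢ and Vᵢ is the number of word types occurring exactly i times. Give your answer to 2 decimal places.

Frequencies: minute:3, wet:3, often:3, rain:2, sky:2, begin:2, soldier:2, listen:2, come:2, stop:1, bridge:1, stand:1, sing:1, big:1, about:1, red:1, ship:1, bag:1, tell:1, wrong:1, … (7 more, each freq 1)
N = 39. Frequency spectrum: V_1=18, V_2=6, V_3=3
M₂ = 1²·18 + 2²·6 + 3²·3 = 69
K = 10000 × (69 − 39) / 39² = 197.24

197.24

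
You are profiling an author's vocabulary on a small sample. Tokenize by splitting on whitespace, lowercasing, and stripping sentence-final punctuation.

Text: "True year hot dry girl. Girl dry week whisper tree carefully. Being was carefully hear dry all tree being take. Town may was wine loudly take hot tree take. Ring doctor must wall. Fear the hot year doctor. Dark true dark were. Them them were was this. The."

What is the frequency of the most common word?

Frequencies: hot:3, dry:3, tree:3, was:3, take:3, true:2, year:2, girl:2, carefully:2, being:2, doctor:2, the:2, dark:2, were:2, them:2, week:1, whisper:1, hear:1, all:1, town:1, … (8 more, each freq 1)
Most common: 'hot' with frequency 3.

3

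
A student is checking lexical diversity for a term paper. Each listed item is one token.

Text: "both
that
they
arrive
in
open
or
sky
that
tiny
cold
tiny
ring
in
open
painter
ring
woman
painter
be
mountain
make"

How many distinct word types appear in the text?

16

Distinct types: {arrive, be, both, cold, in, make, mountain, open, or, painter, ring, sky, that, they, tiny, woman}
V = 16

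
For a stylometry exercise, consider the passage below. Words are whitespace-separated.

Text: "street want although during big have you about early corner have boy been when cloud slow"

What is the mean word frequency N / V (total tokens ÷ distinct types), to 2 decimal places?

N = 16 tokens, V = 15 types.
Mean frequency = N / V = 16 / 15 = 1.07

1.07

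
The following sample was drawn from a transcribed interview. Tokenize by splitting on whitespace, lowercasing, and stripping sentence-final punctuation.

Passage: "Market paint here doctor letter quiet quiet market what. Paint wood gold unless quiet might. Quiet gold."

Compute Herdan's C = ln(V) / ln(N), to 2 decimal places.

N = 17, V = 11.
ln(V) = 2.397895, ln(N) = 2.833213
C = 2.397895 / 2.833213 = 0.85

0.85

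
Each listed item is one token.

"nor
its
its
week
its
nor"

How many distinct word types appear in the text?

Distinct types: {its, nor, week}
V = 3

3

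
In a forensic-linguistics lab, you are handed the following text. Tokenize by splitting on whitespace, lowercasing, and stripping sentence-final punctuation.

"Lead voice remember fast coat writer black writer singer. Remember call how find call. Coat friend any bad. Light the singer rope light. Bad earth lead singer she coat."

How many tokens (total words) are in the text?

29

Tokens: lead, voice, remember, fast, coat, writer, black, writer, singer, remember, call, how, find, call, coat, friend, any, bad, light, the, singer, rope, light, bad, earth, lead, singer, she, coat
N = 29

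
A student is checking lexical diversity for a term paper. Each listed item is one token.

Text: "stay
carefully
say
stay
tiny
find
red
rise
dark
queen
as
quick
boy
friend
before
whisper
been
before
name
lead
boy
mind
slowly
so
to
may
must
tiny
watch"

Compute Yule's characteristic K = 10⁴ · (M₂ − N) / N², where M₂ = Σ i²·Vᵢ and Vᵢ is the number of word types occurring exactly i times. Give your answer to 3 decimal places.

Frequencies: stay:2, tiny:2, boy:2, before:2, carefully:1, say:1, find:1, red:1, rise:1, dark:1, queen:1, as:1, quick:1, friend:1, whisper:1, been:1, name:1, lead:1, mind:1, slowly:1, … (5 more, each freq 1)
N = 29. Frequency spectrum: V_1=21, V_2=4
M₂ = 1²·21 + 2²·4 = 37
K = 10000 × (37 − 29) / 29² = 95.125

95.125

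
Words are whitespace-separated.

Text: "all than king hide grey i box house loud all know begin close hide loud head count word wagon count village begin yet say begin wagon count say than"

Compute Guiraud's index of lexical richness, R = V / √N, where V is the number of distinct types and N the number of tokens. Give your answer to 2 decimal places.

3.53

N = 29, V = 19.
√N = 5.385165
R = 19 / 5.385165 = 3.53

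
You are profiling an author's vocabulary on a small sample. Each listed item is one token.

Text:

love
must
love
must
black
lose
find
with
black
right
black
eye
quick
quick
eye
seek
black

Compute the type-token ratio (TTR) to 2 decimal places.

0.59

N = 17 tokens, V = 10 types.
TTR = V / N = 10 / 17 = 0.59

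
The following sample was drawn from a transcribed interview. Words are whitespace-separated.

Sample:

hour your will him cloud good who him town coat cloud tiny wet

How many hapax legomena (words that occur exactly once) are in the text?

Frequencies: him:2, cloud:2, hour:1, your:1, will:1, good:1, who:1, town:1, coat:1, tiny:1, wet:1
Hapax (freq=1): coat, good, hour, tiny, town, wet, who, will, your

9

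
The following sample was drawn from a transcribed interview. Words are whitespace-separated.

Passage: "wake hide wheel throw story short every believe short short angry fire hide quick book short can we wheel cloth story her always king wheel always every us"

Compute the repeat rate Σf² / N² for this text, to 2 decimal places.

Frequencies: short:4, wheel:3, hide:2, story:2, every:2, always:2, wake:1, throw:1, believe:1, angry:1, fire:1, quick:1, book:1, can:1, we:1, cloth:1, her:1, king:1, us:1
Σf² = 54; N² = 784
Repeat rate = 54 / 784 = 0.07

0.07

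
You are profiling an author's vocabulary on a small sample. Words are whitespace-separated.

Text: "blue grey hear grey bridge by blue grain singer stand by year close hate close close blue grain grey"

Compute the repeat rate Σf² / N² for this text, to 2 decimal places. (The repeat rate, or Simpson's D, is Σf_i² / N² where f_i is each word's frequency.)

0.11

Frequencies: blue:3, grey:3, close:3, by:2, grain:2, hear:1, bridge:1, singer:1, stand:1, year:1, hate:1
Σf² = 41; N² = 361
Repeat rate = 41 / 361 = 0.11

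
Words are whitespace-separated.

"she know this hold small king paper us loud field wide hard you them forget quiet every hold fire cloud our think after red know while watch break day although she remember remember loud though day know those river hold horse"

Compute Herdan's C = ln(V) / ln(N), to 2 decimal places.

0.94

N = 41, V = 33.
ln(V) = 3.496508, ln(N) = 3.713572
C = 3.496508 / 3.713572 = 0.94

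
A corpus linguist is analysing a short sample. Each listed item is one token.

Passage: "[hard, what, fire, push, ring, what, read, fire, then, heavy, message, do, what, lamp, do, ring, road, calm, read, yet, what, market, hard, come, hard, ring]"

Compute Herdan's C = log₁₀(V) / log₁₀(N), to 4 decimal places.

0.8510

N = 26, V = 16.
log₁₀(V) = 1.204120, log₁₀(N) = 1.414973
C = 1.204120 / 1.414973 = 0.8510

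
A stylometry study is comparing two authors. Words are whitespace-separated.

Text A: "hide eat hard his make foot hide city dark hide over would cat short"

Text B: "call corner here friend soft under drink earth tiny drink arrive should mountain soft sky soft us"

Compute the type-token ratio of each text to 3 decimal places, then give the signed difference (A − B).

TTR(A) = 12/14 = 0.857
TTR(B) = 14/17 = 0.824
Difference = 0.857 − 0.824 = 0.033

0.033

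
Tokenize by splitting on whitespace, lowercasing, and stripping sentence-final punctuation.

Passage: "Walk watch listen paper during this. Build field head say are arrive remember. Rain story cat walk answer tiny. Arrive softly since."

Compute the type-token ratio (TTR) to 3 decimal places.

N = 22 tokens, V = 20 types.
TTR = V / N = 20 / 22 = 0.909

0.909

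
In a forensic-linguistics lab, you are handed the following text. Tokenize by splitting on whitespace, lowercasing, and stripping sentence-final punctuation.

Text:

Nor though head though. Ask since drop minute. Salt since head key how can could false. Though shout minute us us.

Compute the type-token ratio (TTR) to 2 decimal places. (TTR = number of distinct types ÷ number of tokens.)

0.71

N = 21 tokens, V = 15 types.
TTR = V / N = 15 / 21 = 0.71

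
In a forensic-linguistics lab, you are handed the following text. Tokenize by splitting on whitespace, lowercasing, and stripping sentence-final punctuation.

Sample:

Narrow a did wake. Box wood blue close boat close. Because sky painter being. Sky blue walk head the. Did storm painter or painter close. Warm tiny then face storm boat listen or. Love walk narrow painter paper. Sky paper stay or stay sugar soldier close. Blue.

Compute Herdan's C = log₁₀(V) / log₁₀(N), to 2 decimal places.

N = 47, V = 28.
log₁₀(V) = 1.447158, log₁₀(N) = 1.672098
C = 1.447158 / 1.672098 = 0.87

0.87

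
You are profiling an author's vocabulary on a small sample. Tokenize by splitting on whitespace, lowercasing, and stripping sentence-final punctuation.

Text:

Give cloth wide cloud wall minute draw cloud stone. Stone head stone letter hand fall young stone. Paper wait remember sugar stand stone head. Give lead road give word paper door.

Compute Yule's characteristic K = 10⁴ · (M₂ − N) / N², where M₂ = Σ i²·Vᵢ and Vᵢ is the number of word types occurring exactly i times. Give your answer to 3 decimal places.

Frequencies: stone:5, give:3, cloud:2, head:2, paper:2, cloth:1, wide:1, wall:1, minute:1, draw:1, letter:1, hand:1, fall:1, young:1, wait:1, remember:1, sugar:1, stand:1, lead:1, road:1, … (2 more, each freq 1)
N = 31. Frequency spectrum: V_1=17, V_2=3, V_3=1, V_5=1
M₂ = 1²·17 + 2²·3 + 3²·1 + 5²·1 = 63
K = 10000 × (63 − 31) / 31² = 332.986

332.986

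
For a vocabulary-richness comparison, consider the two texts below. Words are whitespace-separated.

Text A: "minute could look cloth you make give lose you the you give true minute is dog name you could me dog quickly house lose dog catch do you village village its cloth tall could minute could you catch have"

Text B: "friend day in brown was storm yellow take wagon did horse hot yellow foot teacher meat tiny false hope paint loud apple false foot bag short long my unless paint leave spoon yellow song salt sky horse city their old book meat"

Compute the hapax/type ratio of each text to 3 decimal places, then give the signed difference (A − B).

A: hapax=13, V=22, ratio=0.591
B: hapax=29, V=35, ratio=0.829
Difference = 0.591 − 0.829 = -0.238

-0.238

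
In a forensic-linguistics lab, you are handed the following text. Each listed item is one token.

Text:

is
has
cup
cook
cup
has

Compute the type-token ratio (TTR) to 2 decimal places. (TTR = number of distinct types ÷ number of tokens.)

N = 6 tokens, V = 4 types.
TTR = V / N = 4 / 6 = 0.67

0.67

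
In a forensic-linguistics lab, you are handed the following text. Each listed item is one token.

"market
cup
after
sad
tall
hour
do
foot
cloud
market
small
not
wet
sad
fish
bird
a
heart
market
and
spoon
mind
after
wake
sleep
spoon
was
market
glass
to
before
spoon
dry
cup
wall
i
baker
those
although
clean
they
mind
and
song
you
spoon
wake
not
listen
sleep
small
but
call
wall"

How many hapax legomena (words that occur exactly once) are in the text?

Frequencies: market:4, spoon:4, cup:2, after:2, sad:2, small:2, not:2, and:2, mind:2, wake:2, sleep:2, wall:2, tall:1, hour:1, do:1, foot:1, cloud:1, wet:1, fish:1, bird:1, … (18 more, each freq 1)
Hapax (freq=1): a, although, baker, before, bird, but, call, clean, cloud, do, dry, fish, foot, glass, heart, hour, i, listen, song, tall, they, those, to, was, wet, you

26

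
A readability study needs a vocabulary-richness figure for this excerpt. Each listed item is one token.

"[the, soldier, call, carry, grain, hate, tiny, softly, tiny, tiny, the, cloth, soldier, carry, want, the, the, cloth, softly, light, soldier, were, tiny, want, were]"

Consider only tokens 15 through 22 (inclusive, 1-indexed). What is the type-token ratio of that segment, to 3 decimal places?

Segment tokens 15–22: want, the, the, cloth, softly, light, soldier, were
Segment N = 8, segment V = 7.
TTR = 7 / 8 = 0.875

0.875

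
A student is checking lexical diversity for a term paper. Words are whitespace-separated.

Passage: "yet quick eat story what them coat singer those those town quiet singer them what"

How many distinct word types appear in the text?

Distinct types: {coat, eat, quick, quiet, singer, story, them, those, town, what, yet}
V = 11

11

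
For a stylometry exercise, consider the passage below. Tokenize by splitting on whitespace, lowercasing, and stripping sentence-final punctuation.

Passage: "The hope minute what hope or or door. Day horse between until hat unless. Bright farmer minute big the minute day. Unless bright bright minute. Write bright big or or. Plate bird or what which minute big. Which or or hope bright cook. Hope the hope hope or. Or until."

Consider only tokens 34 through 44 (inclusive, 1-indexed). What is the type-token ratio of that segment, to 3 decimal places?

Segment tokens 34–44: what, which, minute, big, which, or, or, hope, bright, cook, hope
Segment N = 11, segment V = 8.
TTR = 8 / 11 = 0.727

0.727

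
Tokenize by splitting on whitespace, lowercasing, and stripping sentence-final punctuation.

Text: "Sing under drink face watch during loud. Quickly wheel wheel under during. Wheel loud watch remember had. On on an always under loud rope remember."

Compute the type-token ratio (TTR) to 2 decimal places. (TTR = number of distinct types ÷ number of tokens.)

0.60

N = 25 tokens, V = 15 types.
TTR = V / N = 15 / 25 = 0.60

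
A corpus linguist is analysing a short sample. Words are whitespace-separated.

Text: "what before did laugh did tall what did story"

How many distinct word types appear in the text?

6

Distinct types: {before, did, laugh, story, tall, what}
V = 6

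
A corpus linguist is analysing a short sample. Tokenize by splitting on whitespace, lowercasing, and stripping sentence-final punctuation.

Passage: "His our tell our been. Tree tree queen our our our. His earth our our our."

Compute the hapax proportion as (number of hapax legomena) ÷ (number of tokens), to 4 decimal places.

Frequencies: our:8, his:2, tree:2, tell:1, been:1, queen:1, earth:1
Hapax count = 4; token count = 16.
Ratio = 4 / 16 = 0.2500

0.2500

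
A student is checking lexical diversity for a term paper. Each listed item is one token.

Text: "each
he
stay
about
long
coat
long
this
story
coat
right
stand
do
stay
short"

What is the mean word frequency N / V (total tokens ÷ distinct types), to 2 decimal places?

N = 15 tokens, V = 12 types.
Mean frequency = N / V = 15 / 12 = 1.25

1.25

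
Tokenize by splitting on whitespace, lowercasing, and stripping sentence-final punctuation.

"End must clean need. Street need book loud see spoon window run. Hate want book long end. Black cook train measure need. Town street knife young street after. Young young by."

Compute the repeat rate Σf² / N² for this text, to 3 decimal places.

0.055

Frequencies: need:3, street:3, young:3, end:2, book:2, must:1, clean:1, loud:1, see:1, spoon:1, window:1, run:1, hate:1, want:1, long:1, black:1, cook:1, train:1, measure:1, town:1, … (3 more, each freq 1)
Σf² = 53; N² = 961
Repeat rate = 53 / 961 = 0.055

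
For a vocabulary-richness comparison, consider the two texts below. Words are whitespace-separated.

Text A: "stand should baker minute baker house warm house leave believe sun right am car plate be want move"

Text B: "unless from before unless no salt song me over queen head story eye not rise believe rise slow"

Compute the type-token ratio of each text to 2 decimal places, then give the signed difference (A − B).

TTR(A) = 16/18 = 0.89
TTR(B) = 16/18 = 0.89
Difference = 0.89 − 0.89 = 0.00

0.00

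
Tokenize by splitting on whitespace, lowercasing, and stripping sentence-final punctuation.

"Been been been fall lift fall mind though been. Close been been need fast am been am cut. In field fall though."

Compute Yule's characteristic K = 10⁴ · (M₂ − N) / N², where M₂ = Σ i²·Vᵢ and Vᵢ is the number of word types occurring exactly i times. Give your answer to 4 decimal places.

Frequencies: been:7, fall:3, though:2, am:2, lift:1, mind:1, close:1, need:1, fast:1, cut:1, in:1, field:1
N = 22. Frequency spectrum: V_1=8, V_2=2, V_3=1, V_7=1
M₂ = 1²·8 + 2²·2 + 3²·1 + 7²·1 = 74
K = 10000 × (74 − 22) / 22² = 1074.3802

1074.3802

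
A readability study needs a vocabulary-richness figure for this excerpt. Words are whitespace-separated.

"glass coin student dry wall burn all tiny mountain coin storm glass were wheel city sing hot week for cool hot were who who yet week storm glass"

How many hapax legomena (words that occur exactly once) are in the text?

13

Frequencies: glass:3, coin:2, storm:2, were:2, hot:2, week:2, who:2, student:1, dry:1, wall:1, burn:1, all:1, tiny:1, mountain:1, wheel:1, city:1, sing:1, for:1, cool:1, yet:1
Hapax (freq=1): all, burn, city, cool, dry, for, mountain, sing, student, tiny, wall, wheel, yet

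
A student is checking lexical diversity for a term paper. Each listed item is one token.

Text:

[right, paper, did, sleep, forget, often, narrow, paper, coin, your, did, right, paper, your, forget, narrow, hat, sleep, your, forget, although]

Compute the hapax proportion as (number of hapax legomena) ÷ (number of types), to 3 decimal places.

0.364

Frequencies: paper:3, forget:3, your:3, right:2, did:2, sleep:2, narrow:2, often:1, coin:1, hat:1, although:1
Hapax count = 4; type count = 11.
Ratio = 4 / 11 = 0.364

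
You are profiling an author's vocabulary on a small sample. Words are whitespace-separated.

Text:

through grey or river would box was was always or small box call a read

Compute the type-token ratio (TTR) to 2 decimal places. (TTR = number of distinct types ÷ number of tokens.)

N = 15 tokens, V = 12 types.
TTR = V / N = 12 / 15 = 0.80

0.80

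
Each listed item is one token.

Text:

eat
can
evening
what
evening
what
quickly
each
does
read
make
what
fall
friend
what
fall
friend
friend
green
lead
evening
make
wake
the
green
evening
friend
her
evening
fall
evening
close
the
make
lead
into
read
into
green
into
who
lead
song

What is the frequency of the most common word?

6

Frequencies: evening:6, what:4, friend:4, make:3, fall:3, green:3, lead:3, into:3, read:2, the:2, eat:1, can:1, quickly:1, each:1, does:1, wake:1, her:1, close:1, who:1, song:1
Most common: 'evening' with frequency 6.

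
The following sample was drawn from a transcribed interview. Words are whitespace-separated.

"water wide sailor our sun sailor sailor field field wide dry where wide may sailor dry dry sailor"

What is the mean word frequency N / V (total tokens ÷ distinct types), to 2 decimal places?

2.00

N = 18 tokens, V = 9 types.
Mean frequency = N / V = 18 / 9 = 2.00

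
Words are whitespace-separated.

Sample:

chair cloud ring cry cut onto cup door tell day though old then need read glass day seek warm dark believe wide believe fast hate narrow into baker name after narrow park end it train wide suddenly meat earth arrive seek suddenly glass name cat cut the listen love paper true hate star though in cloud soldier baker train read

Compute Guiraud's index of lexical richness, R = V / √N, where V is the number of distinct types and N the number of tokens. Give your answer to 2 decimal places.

N = 60, V = 45.
√N = 7.745967
R = 45 / 7.745967 = 5.81

5.81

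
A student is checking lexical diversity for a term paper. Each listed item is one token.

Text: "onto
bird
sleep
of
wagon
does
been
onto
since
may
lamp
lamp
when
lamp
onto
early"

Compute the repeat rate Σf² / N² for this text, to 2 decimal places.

0.11

Frequencies: onto:3, lamp:3, bird:1, sleep:1, of:1, wagon:1, does:1, been:1, since:1, may:1, when:1, early:1
Σf² = 28; N² = 256
Repeat rate = 28 / 256 = 0.11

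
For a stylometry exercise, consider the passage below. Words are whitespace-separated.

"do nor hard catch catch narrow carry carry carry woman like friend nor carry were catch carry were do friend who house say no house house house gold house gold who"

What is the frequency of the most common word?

Frequencies: carry:5, house:5, catch:3, do:2, nor:2, friend:2, were:2, who:2, gold:2, hard:1, narrow:1, woman:1, like:1, say:1, no:1
Most common: 'carry' with frequency 5.

5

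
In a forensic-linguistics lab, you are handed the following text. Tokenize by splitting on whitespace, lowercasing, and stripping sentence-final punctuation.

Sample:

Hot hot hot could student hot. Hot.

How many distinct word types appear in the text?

3

Distinct types: {could, hot, student}
V = 3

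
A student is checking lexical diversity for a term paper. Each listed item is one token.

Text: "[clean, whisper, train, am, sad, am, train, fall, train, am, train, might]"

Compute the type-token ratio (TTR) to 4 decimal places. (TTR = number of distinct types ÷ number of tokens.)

N = 12 tokens, V = 7 types.
TTR = V / N = 7 / 12 = 0.5833

0.5833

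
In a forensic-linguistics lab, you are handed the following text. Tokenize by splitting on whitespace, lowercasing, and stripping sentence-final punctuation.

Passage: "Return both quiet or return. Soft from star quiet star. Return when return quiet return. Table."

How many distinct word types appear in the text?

9

Distinct types: {both, from, or, quiet, return, soft, star, table, when}
V = 9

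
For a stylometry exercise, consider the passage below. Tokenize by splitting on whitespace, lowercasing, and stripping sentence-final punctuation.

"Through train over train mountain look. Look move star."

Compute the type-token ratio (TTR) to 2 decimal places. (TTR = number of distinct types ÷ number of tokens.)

0.78

N = 9 tokens, V = 7 types.
TTR = V / N = 7 / 9 = 0.78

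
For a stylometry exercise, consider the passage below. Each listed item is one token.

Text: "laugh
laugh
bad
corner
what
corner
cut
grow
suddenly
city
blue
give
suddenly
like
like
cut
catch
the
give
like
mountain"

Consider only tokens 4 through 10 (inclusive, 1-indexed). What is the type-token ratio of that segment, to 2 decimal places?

0.86

Segment tokens 4–10: corner, what, corner, cut, grow, suddenly, city
Segment N = 7, segment V = 6.
TTR = 6 / 7 = 0.86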